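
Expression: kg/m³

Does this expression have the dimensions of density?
Yes

The expression kg/m³ has dimensions [L^-3 M], which is exactly density [L^-3 M].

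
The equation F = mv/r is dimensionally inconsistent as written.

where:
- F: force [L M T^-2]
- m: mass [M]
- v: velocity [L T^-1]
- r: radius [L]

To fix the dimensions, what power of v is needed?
The exponent of v should be 2: F = mv^2/r

The LHS F has dimensions [L M T^-2]; v has dimensions [L T^-1].
As written, the RHS mv/r (exponent 1 on v) has dimensions [M T^-1], which does not match.
With exponent 2, the RHS mv^2/r has dimensions [L M T^-2], matching the LHS.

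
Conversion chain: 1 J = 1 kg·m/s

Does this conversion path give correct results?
The chain is incorrect (it contains an error).

Incorrect: Joule is kg·m²/s², not kg·m/s (that is momentum)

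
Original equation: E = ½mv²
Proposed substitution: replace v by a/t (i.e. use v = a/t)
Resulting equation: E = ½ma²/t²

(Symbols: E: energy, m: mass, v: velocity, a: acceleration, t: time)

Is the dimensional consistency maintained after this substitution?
No

[v] = [L T^-1] and [a/t] = [L T^-3]. These differ, so the substitution replaces a quantity by one of different dimensions and the result E = ½ma²/t² has LHS [L^2 M T^-2] vs RHS [L^2 M T^-6] — inconsistent.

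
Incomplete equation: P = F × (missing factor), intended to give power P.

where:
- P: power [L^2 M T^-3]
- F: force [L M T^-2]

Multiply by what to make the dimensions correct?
v (velocity), dimensions [L T^-1]

P has dimensions [L^2 M T^-3] and F has dimensions [L M T^-2].
The missing factor must have dimensions [L^2 M T^-3] / [L M T^-2] = [L T^-1], i.e. velocity (v).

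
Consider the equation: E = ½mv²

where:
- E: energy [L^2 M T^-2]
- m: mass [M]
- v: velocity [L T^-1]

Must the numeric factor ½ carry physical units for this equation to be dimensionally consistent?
No

E has dimensions [L^2 M T^-2] and mv² already has dimensions [L^2 M T^-2], so the equation balances without ½ contributing any dimensions. ½ is a pure (dimensionless) number; changing or removing it would not affect dimensional consistency.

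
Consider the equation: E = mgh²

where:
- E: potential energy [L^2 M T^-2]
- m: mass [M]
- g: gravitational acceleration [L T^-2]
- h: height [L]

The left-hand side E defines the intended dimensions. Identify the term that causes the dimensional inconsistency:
The right-hand side term mgh²

E has dimensions [L^2 M T^-2], but mgh² has dimensions [L^3 M T^-2], so the term mgh² is dimensionally wrong for E.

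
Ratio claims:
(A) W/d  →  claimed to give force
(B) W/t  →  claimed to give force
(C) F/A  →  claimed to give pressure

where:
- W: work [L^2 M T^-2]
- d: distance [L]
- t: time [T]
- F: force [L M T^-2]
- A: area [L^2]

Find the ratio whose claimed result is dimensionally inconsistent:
(B) W/t does not give force

(A) W/d: [L M T^-2] = force [L M T^-2] ✓
(B) W/t: [L^2 M T^-3] ≠ force [L M T^-2] ✗
(C) F/A: [L^-1 M T^-2] = pressure [L^-1 M T^-2] ✓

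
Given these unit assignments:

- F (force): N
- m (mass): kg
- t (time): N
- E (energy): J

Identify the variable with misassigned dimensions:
t

The variable t (time) should have units s, not N.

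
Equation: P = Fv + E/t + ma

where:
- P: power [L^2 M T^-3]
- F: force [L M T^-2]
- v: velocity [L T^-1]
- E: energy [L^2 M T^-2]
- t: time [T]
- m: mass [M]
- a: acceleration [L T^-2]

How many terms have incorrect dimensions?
1

LHS P: [L^2 M T^-3]
- Fv: [L^2 M T^-3] ✓
- E/t: [L^2 M T^-3] ✓
- ma: [L M T^-2] ✗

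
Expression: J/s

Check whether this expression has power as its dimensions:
Yes

The expression J/s has dimensions [L^2 M T^-3], which is exactly power [L^2 M T^-3].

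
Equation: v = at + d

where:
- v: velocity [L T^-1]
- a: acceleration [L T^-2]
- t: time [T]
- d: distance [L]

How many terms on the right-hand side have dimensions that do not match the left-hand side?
1

LHS v: [L T^-1]
- at: [L T^-1] ✓
- d: [L] ✗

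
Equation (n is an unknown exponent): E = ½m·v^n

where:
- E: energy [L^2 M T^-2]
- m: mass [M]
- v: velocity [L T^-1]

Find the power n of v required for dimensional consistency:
n = 2

E has dimensions [L^2 M T^-2]; v has dimensions [L T^-1].
The rest of the RHS has dimensions [M], so v^n must supply [L^2 T^-2].
With n = 2: ½m·v^2 has dimensions [L^2 M T^-2], matching the LHS ✓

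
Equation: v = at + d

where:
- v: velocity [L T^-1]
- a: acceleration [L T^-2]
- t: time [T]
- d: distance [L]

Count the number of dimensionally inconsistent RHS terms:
1

LHS v: [L T^-1]
- at: [L T^-1] ✓
- d: [L] ✗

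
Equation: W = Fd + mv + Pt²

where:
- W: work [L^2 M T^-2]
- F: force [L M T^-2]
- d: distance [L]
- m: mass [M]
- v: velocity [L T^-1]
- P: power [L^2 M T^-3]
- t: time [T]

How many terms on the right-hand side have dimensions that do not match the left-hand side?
2

LHS W: [L^2 M T^-2]
- Fd: [L^2 M T^-2] ✓
- mv: [L M T^-1] ✗
- Pt²: [L^2 M T^-1] ✗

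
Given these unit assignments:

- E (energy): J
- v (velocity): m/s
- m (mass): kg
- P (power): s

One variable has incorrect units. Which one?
P

The variable P (power) should have units W, not s.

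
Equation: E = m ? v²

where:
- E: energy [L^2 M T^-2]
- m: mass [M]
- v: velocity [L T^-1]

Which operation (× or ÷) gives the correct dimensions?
multiplication (×): E = m × v²

E [L^2 M T^-2]; m [M]; v² [L^2 T^-2].
m × v² → [L^2 M T^-2] ✓
m ÷ v² → [L^-2 M T^2] ✗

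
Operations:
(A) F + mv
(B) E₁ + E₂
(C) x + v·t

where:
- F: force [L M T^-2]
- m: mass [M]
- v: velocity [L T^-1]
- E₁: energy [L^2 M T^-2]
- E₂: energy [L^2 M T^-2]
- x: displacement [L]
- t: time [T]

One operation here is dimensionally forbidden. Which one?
(A) F + mv

(A) F + mv: F [L M T^-2] and mv [L M T^-1] — different dimensions cannot be added/subtracted ✗
(B) E₁ + E₂: E₁ [L^2 M T^-2] and E₂ [L^2 M T^-2] — same dimensions ✓
(C) x + v·t: x [L] and v·t [L] — same dimensions ✓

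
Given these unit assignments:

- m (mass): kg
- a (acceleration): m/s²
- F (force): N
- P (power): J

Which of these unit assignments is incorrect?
P

The variable P (power) should have units W, not J.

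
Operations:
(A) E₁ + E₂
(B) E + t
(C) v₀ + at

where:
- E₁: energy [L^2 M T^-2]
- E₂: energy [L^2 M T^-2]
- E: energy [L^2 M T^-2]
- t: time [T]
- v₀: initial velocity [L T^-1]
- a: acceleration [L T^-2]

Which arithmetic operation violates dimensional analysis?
(B) E + t

(A) E₁ + E₂: E₁ [L^2 M T^-2] and E₂ [L^2 M T^-2] — same dimensions ✓
(B) E + t: E [L^2 M T^-2] and t [T] — different dimensions cannot be added/subtracted ✗
(C) v₀ + at: v₀ [L T^-1] and at [L T^-1] — same dimensions ✓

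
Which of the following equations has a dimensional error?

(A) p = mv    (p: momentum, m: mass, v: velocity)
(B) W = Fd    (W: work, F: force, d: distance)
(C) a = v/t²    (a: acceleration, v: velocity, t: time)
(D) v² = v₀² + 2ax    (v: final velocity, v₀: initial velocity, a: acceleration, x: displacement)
(C) a = v/t²

The equation (C) a = v/t² is dimensionally incorrect.

LHS (a): [L T^-2]
RHS (v/t²): [L T^-3] ✗

The dimensions do not match. The other three equations balance.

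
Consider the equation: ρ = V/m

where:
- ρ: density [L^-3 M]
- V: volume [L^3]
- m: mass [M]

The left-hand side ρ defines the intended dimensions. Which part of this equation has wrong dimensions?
The right-hand side term V/m

ρ has dimensions [L^-3 M], but V/m has dimensions [L^3 M^-1], so the term V/m is dimensionally wrong for ρ.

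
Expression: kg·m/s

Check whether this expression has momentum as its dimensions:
Yes

The expression kg·m/s has dimensions [L M T^-1], which is exactly momentum [L M T^-1].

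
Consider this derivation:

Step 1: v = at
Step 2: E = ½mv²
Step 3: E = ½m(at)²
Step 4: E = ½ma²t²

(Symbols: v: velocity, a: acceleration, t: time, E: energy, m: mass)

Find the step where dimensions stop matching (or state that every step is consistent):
No step introduces an error — all steps are dimensionally consistent.

Step 1: v = at → LHS [L T^-1], RHS [L T^-1] ✓
Step 2: E = ½mv² → LHS [L^2 M T^-2], RHS [L^2 M T^-2] ✓
Step 3: E = ½m(at)² → LHS [L^2 M T^-2], RHS [L^2 M T^-2] ✓
Step 4: E = ½ma²t² → LHS [L^2 M T^-2], RHS [L^2 M T^-2] ✓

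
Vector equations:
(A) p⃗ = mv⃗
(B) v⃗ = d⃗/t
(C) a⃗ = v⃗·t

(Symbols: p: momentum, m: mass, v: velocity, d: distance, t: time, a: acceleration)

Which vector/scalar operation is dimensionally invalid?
(C) a⃗ = v⃗·t

(A) p⃗ = mv⃗: LHS [L M T^-1], RHS [L M T^-1] ✓ — mass (scalar) times velocity (vector)
(B) v⃗ = d⃗/t: LHS [L T^-1], RHS [L T^-1] ✓ — displacement (vector) divided by time (scalar)
(C) a⃗ = v⃗·t: LHS [L T^-2], RHS [L] ✗ — acceleration is velocity per time; should be v⃗/t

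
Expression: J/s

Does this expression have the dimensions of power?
Yes

The expression J/s has dimensions [L^2 M T^-3], which is exactly power [L^2 M T^-3].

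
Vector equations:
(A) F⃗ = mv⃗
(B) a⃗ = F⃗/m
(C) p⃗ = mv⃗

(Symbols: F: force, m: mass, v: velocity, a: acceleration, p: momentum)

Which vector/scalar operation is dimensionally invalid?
(A) F⃗ = mv⃗

(A) F⃗ = mv⃗: LHS [L M T^-2], RHS [L M T^-1] ✗ — mass times velocity is momentum, not force; should be ma⃗
(B) a⃗ = F⃗/m: LHS [L T^-2], RHS [L T^-2] ✓ — force (vector) divided by mass (scalar)
(C) p⃗ = mv⃗: LHS [L M T^-1], RHS [L M T^-1] ✓ — mass (scalar) times velocity (vector)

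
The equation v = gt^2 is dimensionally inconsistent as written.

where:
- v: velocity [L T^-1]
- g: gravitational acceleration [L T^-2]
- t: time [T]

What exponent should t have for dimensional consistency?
The exponent of t should be 1: v = gt

The LHS v has dimensions [L T^-1]; t has dimensions [T].
As written, the RHS gt^2 (exponent 2 on t) has dimensions [L], which does not match.
With exponent 1, the RHS gt has dimensions [L T^-1], matching the LHS.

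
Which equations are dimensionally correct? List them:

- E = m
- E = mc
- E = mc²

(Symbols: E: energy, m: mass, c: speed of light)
Dimensionally correct: E = mc²
Dimensionally incorrect: E = m, E = mc
Ordered (correct first, then incorrect): E = mc², E = m, E = mc

- E = m: LHS [L^2 M T^-2], RHS [M] → incorrect ✗
- E = mc: LHS [L^2 M T^-2], RHS [L M T^-1] → incorrect ✗
- E = mc²: LHS [L^2 M T^-2], RHS [L^2 M T^-2] → correct ✓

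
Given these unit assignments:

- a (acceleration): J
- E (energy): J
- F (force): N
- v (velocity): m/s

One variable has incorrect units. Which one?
a

The variable a (acceleration) should have units m/s², not J.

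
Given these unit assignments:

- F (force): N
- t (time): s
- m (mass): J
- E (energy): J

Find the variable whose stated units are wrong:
m

The variable m (mass) should have units kg, not J.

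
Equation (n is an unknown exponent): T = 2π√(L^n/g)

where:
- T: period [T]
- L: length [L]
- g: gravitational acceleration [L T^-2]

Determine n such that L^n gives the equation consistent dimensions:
n = 1

T has dimensions [T]; L has dimensions [L].
With n = 1: 2π√(L^1/g) has dimensions [T], matching the LHS ✓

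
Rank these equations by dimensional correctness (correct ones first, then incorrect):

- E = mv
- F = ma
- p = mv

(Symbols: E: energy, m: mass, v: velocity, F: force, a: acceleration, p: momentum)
Dimensionally correct: F = ma, p = mv
Dimensionally incorrect: E = mv
Ordered (correct first, then incorrect): F = ma, p = mv, E = mv

- E = mv: LHS [L^2 M T^-2], RHS [L M T^-1] → incorrect ✗
- F = ma: LHS [L M T^-2], RHS [L M T^-2] → correct ✓
- p = mv: LHS [L M T^-1], RHS [L M T^-1] → correct ✓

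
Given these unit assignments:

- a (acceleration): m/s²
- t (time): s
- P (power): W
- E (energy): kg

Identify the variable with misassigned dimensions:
E

The variable E (energy) should have units J, not kg.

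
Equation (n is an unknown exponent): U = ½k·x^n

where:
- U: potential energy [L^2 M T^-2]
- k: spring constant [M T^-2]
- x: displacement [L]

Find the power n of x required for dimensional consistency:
n = 2

U has dimensions [L^2 M T^-2]; x has dimensions [L].
The rest of the RHS has dimensions [M T^-2], so x^n must supply [L^2].
With n = 2: ½k·x^2 has dimensions [L^2 M T^-2], matching the LHS ✓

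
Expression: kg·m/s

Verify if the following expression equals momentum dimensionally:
Yes

The expression kg·m/s has dimensions [L M T^-1], which is exactly momentum [L M T^-1].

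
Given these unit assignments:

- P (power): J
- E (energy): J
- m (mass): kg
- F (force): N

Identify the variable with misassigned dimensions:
P

The variable P (power) should have units W, not J.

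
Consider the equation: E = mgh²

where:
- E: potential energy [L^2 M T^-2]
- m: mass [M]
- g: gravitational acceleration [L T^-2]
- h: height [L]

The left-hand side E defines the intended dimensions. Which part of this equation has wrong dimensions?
The right-hand side term mgh²

E has dimensions [L^2 M T^-2], but mgh² has dimensions [L^3 M T^-2], so the term mgh² is dimensionally wrong for E.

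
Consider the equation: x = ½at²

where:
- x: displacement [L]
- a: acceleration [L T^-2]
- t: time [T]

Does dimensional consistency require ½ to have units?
No

x has dimensions [L] and at² already has dimensions [L], so the equation balances without ½ contributing any dimensions. ½ is a pure (dimensionless) number; changing or removing it would not affect dimensional consistency.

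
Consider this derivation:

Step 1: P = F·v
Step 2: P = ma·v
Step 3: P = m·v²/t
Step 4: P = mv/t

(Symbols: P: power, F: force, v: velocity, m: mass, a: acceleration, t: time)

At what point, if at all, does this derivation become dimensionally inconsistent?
Step 4

Step 1: P = F·v → LHS [L^2 M T^-3], RHS [L^2 M T^-3] ✓
Step 2: P = ma·v → LHS [L^2 M T^-3], RHS [L^2 M T^-3] ✓
Step 3: P = m·v²/t → LHS [L^2 M T^-3], RHS [L^2 M T^-3] ✓
Step 4: P = mv/t → LHS [L^2 M T^-3], RHS [L M T^-2] ✗

The first dimensional inconsistency appears in step 4: P = mv/t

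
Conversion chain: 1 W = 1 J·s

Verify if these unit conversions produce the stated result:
The chain is incorrect (it contains an error).

Incorrect: Watt is J/s, not J·s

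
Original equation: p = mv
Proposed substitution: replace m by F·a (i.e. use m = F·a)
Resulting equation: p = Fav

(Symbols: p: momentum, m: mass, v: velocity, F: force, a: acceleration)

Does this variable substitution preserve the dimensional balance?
No

[m] = [M] and [F·a] = [L^2 M T^-4]. These differ, so the substitution replaces a quantity by one of different dimensions and the result p = Fav has LHS [L M T^-1] vs RHS [L^3 M T^-5] — inconsistent.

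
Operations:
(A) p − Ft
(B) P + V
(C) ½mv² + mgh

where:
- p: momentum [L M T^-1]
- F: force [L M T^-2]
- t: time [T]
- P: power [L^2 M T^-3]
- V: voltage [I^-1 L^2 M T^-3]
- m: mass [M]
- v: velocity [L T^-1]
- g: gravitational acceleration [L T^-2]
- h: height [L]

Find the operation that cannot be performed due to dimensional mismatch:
(B) P + V

(A) p − Ft: p [L M T^-1] and Ft [L M T^-1] — same dimensions ✓
(B) P + V: P [L^2 M T^-3] and V [I^-1 L^2 M T^-3] — different dimensions cannot be added/subtracted ✗
(C) ½mv² + mgh: ½mv² [L^2 M T^-2] and mgh [L^2 M T^-2] — same dimensions ✓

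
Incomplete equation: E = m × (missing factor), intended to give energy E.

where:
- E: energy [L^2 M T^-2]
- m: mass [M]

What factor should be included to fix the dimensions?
v² (velocity squared), dimensions [L^2 T^-2]

E has dimensions [L^2 M T^-2] and m has dimensions [M].
The missing factor must have dimensions [L^2 M T^-2] / [M] = [L^2 T^-2], i.e. velocity squared (v²).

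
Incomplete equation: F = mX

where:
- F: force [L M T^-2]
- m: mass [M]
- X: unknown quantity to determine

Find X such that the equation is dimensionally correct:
X = a (acceleration), dimensions [L T^-2]

F has dimensions [L M T^-2]; the rest of the RHS (m) has dimensions [M].
So X must have dimensions [L T^-2] — X = a (acceleration).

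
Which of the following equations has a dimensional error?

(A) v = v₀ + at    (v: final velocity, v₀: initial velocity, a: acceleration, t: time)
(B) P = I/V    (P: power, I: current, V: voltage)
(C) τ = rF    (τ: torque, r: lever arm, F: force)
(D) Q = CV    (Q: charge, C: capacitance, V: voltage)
(B) P = I/V

The equation (B) P = I/V is dimensionally incorrect.

LHS (P): [L^2 M T^-3]
RHS (I/V): [I^2 L^-2 M^-1 T^3] ✗

The dimensions do not match. The other three equations balance.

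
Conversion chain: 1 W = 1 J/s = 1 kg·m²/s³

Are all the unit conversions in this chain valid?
The chain is correct (no errors).

Correct: Watt is Joule per second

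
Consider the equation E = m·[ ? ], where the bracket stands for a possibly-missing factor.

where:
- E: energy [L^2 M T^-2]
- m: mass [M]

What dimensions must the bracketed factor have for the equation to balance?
[L^2 T^-2] — velocity squared (e.g. v²)

E has dimensions [L^2 M T^-2]; m has dimensions [M].
The bracketed factor must supply [L^2 M T^-2] / [M] = [L^2 T^-2].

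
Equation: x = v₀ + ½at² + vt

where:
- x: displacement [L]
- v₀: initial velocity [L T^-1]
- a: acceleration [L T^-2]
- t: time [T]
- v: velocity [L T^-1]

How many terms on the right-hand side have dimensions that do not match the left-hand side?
1

LHS x: [L]
- v₀: [L T^-1] ✗
- ½at²: [L] ✓
- vt: [L] ✓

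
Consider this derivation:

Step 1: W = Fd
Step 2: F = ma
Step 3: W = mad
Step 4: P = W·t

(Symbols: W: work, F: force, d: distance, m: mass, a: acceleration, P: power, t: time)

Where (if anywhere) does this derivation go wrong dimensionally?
Step 4

Step 1: W = Fd → LHS [L^2 M T^-2], RHS [L^2 M T^-2] ✓
Step 2: F = ma → LHS [L M T^-2], RHS [L M T^-2] ✓
Step 3: W = mad → LHS [L^2 M T^-2], RHS [L^2 M T^-2] ✓
Step 4: P = W·t → LHS [L^2 M T^-3], RHS [L^2 M T^-1] ✗

The first dimensional inconsistency appears in step 4: P = W·t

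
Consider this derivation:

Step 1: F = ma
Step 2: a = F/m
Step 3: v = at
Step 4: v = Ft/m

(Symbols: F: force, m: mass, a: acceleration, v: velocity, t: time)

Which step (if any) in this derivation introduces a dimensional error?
No step introduces an error — all steps are dimensionally consistent.

Step 1: F = ma → LHS [L M T^-2], RHS [L M T^-2] ✓
Step 2: a = F/m → LHS [L T^-2], RHS [L T^-2] ✓
Step 3: v = at → LHS [L T^-1], RHS [L T^-1] ✓
Step 4: v = Ft/m → LHS [L T^-1], RHS [L T^-1] ✓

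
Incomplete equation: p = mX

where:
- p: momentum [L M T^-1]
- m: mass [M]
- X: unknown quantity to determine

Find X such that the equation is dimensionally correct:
X = v (velocity), dimensions [L T^-1]

p has dimensions [L M T^-1]; the rest of the RHS (m) has dimensions [M].
So X must have dimensions [L T^-1] — X = v (velocity).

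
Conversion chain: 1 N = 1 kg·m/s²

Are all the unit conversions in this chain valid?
The chain is correct (no errors).

Correct: Newton is defined as kg·m/s²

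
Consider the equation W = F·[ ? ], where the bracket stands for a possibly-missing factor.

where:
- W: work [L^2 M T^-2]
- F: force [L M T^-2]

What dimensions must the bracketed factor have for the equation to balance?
[L] — length (e.g. a distance d)

W has dimensions [L^2 M T^-2]; F has dimensions [L M T^-2].
The bracketed factor must supply [L^2 M T^-2] / [L M T^-2] = [L].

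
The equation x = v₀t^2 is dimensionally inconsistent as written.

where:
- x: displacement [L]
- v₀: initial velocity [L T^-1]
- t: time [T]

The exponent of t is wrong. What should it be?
The exponent of t should be 1: x = v₀t

The LHS x has dimensions [L]; t has dimensions [T].
As written, the RHS v₀t^2 (exponent 2 on t) has dimensions [L T], which does not match.
With exponent 1, the RHS v₀t has dimensions [L], matching the LHS.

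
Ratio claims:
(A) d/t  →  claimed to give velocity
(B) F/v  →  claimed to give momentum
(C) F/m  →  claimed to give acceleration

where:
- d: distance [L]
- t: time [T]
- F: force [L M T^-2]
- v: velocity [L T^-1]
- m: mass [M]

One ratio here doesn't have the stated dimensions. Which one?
(B) F/v does not give momentum

(A) d/t: [L T^-1] = velocity [L T^-1] ✓
(B) F/v: [M T^-1] ≠ momentum [L M T^-1] ✗
(C) F/m: [L T^-2] = acceleration [L T^-2] ✓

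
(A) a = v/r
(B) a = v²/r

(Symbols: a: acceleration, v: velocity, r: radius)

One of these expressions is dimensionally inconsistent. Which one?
(A)

(A) a = v/r: LHS [L T^-2], RHS [T^-1] ✗
(B) a = v²/r: LHS [L T^-2], RHS [L T^-2] ✓

Expression (A) a = v/r is dimensionally incorrect.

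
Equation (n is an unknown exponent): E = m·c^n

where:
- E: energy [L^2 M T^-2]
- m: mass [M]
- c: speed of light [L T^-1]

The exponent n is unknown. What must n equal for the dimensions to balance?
n = 2

E has dimensions [L^2 M T^-2]; c has dimensions [L T^-1].
The rest of the RHS has dimensions [M], so c^n must supply [L^2 T^-2].
With n = 2: m·c^2 has dimensions [L^2 M T^-2], matching the LHS ✓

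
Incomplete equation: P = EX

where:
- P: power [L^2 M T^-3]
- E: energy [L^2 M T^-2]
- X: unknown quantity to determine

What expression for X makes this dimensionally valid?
X = f (inverse time / frequency (1/t)), dimensions [T^-1]

P has dimensions [L^2 M T^-3]; the rest of the RHS (E) has dimensions [L^2 M T^-2].
So X must have dimensions [T^-1] — X = f (inverse time / frequency (1/t)).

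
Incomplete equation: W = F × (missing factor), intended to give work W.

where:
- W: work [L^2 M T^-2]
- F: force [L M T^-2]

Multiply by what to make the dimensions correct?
d (distance), dimensions [L]

W has dimensions [L^2 M T^-2] and F has dimensions [L M T^-2].
The missing factor must have dimensions [L^2 M T^-2] / [L M T^-2] = [L], i.e. distance (d).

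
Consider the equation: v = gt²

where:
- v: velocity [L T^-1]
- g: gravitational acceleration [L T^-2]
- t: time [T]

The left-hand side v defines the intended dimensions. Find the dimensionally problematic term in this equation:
The right-hand side term gt²

v has dimensions [L T^-1], but gt² has dimensions [L], so the term gt² is dimensionally wrong for v.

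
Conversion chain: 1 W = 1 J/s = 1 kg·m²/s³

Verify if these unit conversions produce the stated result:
The chain is correct (no errors).

Correct: Watt is Joule per second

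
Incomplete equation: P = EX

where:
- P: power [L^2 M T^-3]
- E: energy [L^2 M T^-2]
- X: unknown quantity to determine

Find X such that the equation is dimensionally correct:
X = f (inverse time / frequency (1/t)), dimensions [T^-1]

P has dimensions [L^2 M T^-3]; the rest of the RHS (E) has dimensions [L^2 M T^-2].
So X must have dimensions [T^-1] — X = f (inverse time / frequency (1/t)).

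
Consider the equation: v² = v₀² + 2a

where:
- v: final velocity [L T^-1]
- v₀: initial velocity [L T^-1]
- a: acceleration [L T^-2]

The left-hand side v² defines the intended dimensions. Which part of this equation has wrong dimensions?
The term 2a

Checking each RHS term against the LHS:
- v₀²: [L^2 T^-2] — matches v² [L^2 T^-2] ✓
- 2a: [L T^-2] — does NOT match v² [L^2 T^-2] ✗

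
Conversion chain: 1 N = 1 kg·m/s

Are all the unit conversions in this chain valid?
The chain is incorrect (it contains an error).

Incorrect: Newton is kg·m/s², not kg·m/s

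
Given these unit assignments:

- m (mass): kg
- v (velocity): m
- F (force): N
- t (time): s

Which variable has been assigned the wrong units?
v

The variable v (velocity) should have units m/s, not m.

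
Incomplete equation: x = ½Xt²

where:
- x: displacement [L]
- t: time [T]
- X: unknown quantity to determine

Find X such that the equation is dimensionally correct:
X = a (acceleration), dimensions [L T^-2]

x has dimensions [L]; the rest of the RHS (½ t²) has dimensions [T^2].
So X must have dimensions [L T^-2] — X = a (acceleration).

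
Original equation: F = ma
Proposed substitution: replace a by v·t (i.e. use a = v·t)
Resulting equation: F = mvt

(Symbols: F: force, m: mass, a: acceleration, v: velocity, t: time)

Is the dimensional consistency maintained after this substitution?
No

[a] = [L T^-2] and [v·t] = [L]. These differ, so the substitution replaces a quantity by one of different dimensions and the result F = mvt has LHS [L M T^-2] vs RHS [L M] — inconsistent.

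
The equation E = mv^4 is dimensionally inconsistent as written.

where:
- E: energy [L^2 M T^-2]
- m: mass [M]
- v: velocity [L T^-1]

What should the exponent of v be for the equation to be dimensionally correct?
The exponent of v should be 2: E = mv^2

The LHS E has dimensions [L^2 M T^-2]; v has dimensions [L T^-1].
As written, the RHS mv^4 (exponent 4 on v) has dimensions [L^4 M T^-4], which does not match.
With exponent 2, the RHS mv^2 has dimensions [L^2 M T^-2], matching the LHS.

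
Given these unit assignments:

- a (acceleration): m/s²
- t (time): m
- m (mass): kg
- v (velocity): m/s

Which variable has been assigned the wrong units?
t

The variable t (time) should have units s, not m.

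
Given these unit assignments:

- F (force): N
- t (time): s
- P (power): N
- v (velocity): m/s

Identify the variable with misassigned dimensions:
P

The variable P (power) should have units W, not N.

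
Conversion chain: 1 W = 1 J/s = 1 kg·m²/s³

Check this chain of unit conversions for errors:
The chain is correct (no errors).

Correct: Watt is Joule per second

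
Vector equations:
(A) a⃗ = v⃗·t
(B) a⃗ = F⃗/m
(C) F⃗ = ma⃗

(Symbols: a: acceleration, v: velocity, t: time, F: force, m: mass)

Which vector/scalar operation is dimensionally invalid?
(A) a⃗ = v⃗·t

(A) a⃗ = v⃗·t: LHS [L T^-2], RHS [L] ✗ — acceleration is velocity per time; should be v⃗/t
(B) a⃗ = F⃗/m: LHS [L T^-2], RHS [L T^-2] ✓ — force (vector) divided by mass (scalar)
(C) F⃗ = ma⃗: LHS [L M T^-2], RHS [L M T^-2] ✓ — Force and acceleration are vectors, mass is a scalar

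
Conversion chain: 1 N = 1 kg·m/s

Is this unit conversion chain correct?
The chain is incorrect (it contains an error).

Incorrect: Newton is kg·m/s², not kg·m/s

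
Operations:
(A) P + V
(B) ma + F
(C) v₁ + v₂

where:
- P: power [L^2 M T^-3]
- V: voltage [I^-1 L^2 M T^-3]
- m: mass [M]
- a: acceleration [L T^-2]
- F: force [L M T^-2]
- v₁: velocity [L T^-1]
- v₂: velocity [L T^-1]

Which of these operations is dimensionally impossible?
(A) P + V

(A) P + V: P [L^2 M T^-3] and V [I^-1 L^2 M T^-3] — different dimensions cannot be added/subtracted ✗
(B) ma + F: ma [L M T^-2] and F [L M T^-2] — same dimensions ✓
(C) v₁ + v₂: v₁ [L T^-1] and v₂ [L T^-1] — same dimensions ✓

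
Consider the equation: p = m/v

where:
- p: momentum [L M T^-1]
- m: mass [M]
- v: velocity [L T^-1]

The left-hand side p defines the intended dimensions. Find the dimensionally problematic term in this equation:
The right-hand side term m/v

p has dimensions [L M T^-1], but m/v has dimensions [L^-1 M T], so the term m/v is dimensionally wrong for p.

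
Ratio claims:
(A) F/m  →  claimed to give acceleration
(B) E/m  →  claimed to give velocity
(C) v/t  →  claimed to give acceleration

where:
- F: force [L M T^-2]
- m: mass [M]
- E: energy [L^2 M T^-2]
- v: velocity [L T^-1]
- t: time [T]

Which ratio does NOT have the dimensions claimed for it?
(B) E/m does not give velocity

(A) F/m: [L T^-2] = acceleration [L T^-2] ✓
(B) E/m: [L^2 T^-2] ≠ velocity [L T^-1] ✗
(C) v/t: [L T^-2] = acceleration [L T^-2] ✓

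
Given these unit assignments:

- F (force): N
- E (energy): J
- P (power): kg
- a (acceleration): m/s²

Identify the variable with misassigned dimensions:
P

The variable P (power) should have units W, not kg.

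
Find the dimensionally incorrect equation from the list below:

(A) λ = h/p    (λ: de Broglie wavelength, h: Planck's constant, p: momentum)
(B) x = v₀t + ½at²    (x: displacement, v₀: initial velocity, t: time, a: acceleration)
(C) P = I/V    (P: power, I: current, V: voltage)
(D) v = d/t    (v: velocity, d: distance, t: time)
(C) P = I/V

The equation (C) P = I/V is dimensionally incorrect.

LHS (P): [L^2 M T^-3]
RHS (I/V): [I^2 L^-2 M^-1 T^3] ✗

The dimensions do not match. The other three equations balance.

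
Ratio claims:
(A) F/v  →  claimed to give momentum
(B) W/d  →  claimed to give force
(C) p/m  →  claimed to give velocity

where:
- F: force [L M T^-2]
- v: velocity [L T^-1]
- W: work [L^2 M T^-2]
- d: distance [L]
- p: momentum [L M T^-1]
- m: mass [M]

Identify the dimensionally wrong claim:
(A) F/v does not give momentum

(A) F/v: [M T^-1] ≠ momentum [L M T^-1] ✗
(B) W/d: [L M T^-2] = force [L M T^-2] ✓
(C) p/m: [L T^-1] = velocity [L T^-1] ✓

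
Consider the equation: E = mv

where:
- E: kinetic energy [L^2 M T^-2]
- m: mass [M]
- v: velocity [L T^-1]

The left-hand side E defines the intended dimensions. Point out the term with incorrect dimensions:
The right-hand side term mv

E has dimensions [L^2 M T^-2], but mv has dimensions [L M T^-1], so the term mv is dimensionally wrong for E.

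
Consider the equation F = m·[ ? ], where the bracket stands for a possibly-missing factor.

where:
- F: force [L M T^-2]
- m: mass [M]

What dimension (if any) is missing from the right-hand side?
[L T^-2] — acceleration (e.g. a)

F has dimensions [L M T^-2]; m has dimensions [M].
The bracketed factor must supply [L M T^-2] / [M] = [L T^-2].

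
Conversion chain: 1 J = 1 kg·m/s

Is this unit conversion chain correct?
The chain is incorrect (it contains an error).

Incorrect: Joule is kg·m²/s², not kg·m/s (that is momentum)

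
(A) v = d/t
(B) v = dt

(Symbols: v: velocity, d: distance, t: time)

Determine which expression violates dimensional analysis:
(B)

(A) v = d/t: LHS [L T^-1], RHS [L T^-1] ✓
(B) v = dt: LHS [L T^-1], RHS [L T] ✗

Expression (B) v = dt is dimensionally incorrect.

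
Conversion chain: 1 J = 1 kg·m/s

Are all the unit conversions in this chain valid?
The chain is incorrect (it contains an error).

Incorrect: Joule is kg·m²/s², not kg·m/s (that is momentum)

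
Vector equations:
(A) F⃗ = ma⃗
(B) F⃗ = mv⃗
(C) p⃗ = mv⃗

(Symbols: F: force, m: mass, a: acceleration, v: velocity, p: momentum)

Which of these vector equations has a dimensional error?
(B) F⃗ = mv⃗

(A) F⃗ = ma⃗: LHS [L M T^-2], RHS [L M T^-2] ✓ — Force and acceleration are vectors, mass is a scalar
(B) F⃗ = mv⃗: LHS [L M T^-2], RHS [L M T^-1] ✗ — mass times velocity is momentum, not force; should be ma⃗
(C) p⃗ = mv⃗: LHS [L M T^-1], RHS [L M T^-1] ✓ — mass (scalar) times velocity (vector)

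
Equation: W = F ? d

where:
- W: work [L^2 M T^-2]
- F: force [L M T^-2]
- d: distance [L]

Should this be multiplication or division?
multiplication (×): W = F × d

W [L^2 M T^-2]; F [L M T^-2]; d [L].
F × d → [L^2 M T^-2] ✓
F ÷ d → [M T^-2] ✗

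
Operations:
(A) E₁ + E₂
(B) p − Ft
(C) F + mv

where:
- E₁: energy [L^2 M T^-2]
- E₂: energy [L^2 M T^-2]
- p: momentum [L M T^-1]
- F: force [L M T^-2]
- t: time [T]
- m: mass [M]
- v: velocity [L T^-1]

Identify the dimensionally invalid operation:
(C) F + mv

(A) E₁ + E₂: E₁ [L^2 M T^-2] and E₂ [L^2 M T^-2] — same dimensions ✓
(B) p − Ft: p [L M T^-1] and Ft [L M T^-1] — same dimensions ✓
(C) F + mv: F [L M T^-2] and mv [L M T^-1] — different dimensions cannot be added/subtracted ✗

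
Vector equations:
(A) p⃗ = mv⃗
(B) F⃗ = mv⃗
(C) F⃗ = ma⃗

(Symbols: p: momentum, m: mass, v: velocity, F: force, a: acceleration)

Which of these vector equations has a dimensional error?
(B) F⃗ = mv⃗

(A) p⃗ = mv⃗: LHS [L M T^-1], RHS [L M T^-1] ✓ — mass (scalar) times velocity (vector)
(B) F⃗ = mv⃗: LHS [L M T^-2], RHS [L M T^-1] ✗ — mass times velocity is momentum, not force; should be ma⃗
(C) F⃗ = ma⃗: LHS [L M T^-2], RHS [L M T^-2] ✓ — Force and acceleration are vectors, mass is a scalar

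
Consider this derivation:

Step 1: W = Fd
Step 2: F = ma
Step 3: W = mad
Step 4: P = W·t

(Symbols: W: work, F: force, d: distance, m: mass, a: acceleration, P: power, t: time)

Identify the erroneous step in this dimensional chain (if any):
Step 4

Step 1: W = Fd → LHS [L^2 M T^-2], RHS [L^2 M T^-2] ✓
Step 2: F = ma → LHS [L M T^-2], RHS [L M T^-2] ✓
Step 3: W = mad → LHS [L^2 M T^-2], RHS [L^2 M T^-2] ✓
Step 4: P = W·t → LHS [L^2 M T^-3], RHS [L^2 M T^-1] ✗

The first dimensional inconsistency appears in step 4: P = W·t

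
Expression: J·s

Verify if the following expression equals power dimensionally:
No

The expression J·s has dimensions [L^2 M T^-1], but power has dimensions [L^2 M T^-3].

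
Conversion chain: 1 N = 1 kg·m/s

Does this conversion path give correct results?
The chain is incorrect (it contains an error).

Incorrect: Newton is kg·m/s², not kg·m/s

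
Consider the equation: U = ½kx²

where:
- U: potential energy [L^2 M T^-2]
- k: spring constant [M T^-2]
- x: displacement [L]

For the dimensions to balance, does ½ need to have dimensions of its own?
No

U has dimensions [L^2 M T^-2] and kx² already has dimensions [L^2 M T^-2], so the equation balances without ½ contributing any dimensions. ½ is a pure (dimensionless) number; changing or removing it would not affect dimensional consistency.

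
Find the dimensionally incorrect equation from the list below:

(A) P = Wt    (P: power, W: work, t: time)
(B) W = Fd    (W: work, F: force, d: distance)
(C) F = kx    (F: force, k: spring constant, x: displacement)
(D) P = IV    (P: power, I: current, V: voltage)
(A) P = Wt

The equation (A) P = Wt is dimensionally incorrect.

LHS (P): [L^2 M T^-3]
RHS (Wt): [L^2 M T^-1] ✗

The dimensions do not match. The other three equations balance.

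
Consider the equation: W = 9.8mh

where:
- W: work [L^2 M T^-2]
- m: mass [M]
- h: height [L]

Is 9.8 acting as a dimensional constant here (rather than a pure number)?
Yes

W has dimensions [L^2 M T^-2], while mh alone has dimensions [L M]. For the equation to balance, the factor 9.8 must carry dimensions [L T^-2] — it is a dimensional constant (a numerical value of a physical quantity with its units suppressed), not a pure number.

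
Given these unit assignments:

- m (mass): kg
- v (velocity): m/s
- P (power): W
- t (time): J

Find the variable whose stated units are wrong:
t

The variable t (time) should have units s, not J.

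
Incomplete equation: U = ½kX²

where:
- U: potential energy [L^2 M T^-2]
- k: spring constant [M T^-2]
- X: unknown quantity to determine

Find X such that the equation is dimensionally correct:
X = x (displacement), dimensions [L]

U has dimensions [L^2 M T^-2]; the rest of the RHS (½k) has dimensions [M T^-2].
So X² must have dimensions [L^2], i.e. X has dimensions [L] — X = x (displacement).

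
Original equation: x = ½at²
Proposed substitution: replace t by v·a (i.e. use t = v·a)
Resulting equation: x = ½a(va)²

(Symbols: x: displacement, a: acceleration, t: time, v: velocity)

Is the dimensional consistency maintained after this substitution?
No

[t] = [T] and [v·a] = [L^2 T^-3]. These differ, so the substitution replaces a quantity by one of different dimensions and the result x = ½a(va)² has LHS [L] vs RHS [L^5 T^-8] — inconsistent.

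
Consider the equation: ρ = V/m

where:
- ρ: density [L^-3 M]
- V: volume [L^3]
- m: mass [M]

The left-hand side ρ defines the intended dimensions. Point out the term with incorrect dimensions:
The right-hand side term V/m

ρ has dimensions [L^-3 M], but V/m has dimensions [L^3 M^-1], so the term V/m is dimensionally wrong for ρ.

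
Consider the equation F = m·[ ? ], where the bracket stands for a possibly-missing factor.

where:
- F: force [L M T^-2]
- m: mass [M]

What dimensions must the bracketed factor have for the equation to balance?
[L T^-2] — acceleration (e.g. a)

F has dimensions [L M T^-2]; m has dimensions [M].
The bracketed factor must supply [L M T^-2] / [M] = [L T^-2].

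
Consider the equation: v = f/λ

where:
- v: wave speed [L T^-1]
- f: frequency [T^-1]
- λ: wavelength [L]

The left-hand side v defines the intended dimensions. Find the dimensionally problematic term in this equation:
The right-hand side term f/λ

v has dimensions [L T^-1], but f/λ has dimensions [L^-1 T^-1], so the term f/λ is dimensionally wrong for v.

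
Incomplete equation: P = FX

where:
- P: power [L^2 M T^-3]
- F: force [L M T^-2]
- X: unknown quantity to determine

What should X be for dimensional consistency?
X = v (velocity), dimensions [L T^-1]

P has dimensions [L^2 M T^-3]; the rest of the RHS (F) has dimensions [L M T^-2].
So X must have dimensions [L T^-1] — X = v (velocity).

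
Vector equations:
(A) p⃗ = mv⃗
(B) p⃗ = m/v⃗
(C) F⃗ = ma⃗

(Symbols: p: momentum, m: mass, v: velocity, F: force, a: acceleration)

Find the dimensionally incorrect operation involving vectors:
(B) p⃗ = m/v⃗

(A) p⃗ = mv⃗: LHS [L M T^-1], RHS [L M T^-1] ✓ — mass (scalar) times velocity (vector)
(B) p⃗ = m/v⃗: LHS [L M T^-1], RHS [L^-1 M T] ✗ — momentum is mass times velocity; should be mv⃗ (and division by a vector is undefined)
(C) F⃗ = ma⃗: LHS [L M T^-2], RHS [L M T^-2] ✓ — Force and acceleration are vectors, mass is a scalar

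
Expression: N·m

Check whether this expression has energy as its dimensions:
Yes

The expression N·m has dimensions [L^2 M T^-2], which is exactly energy [L^2 M T^-2].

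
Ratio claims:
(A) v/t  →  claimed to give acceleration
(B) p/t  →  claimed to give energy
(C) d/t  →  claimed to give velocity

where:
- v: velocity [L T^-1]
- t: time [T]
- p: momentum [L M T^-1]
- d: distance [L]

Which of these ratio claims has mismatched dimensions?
(B) p/t does not give energy

(A) v/t: [L T^-2] = acceleration [L T^-2] ✓
(B) p/t: [L M T^-2] ≠ energy [L^2 M T^-2] ✗
(C) d/t: [L T^-1] = velocity [L T^-1] ✓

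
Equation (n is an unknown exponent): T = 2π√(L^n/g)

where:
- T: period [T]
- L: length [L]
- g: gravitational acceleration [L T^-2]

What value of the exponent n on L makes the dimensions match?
n = 1

T has dimensions [T]; L has dimensions [L].
With n = 1: 2π√(L^1/g) has dimensions [T], matching the LHS ✓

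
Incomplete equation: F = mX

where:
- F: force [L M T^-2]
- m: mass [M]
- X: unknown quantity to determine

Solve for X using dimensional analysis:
X = a (acceleration), dimensions [L T^-2]

F has dimensions [L M T^-2]; the rest of the RHS (m) has dimensions [M].
So X must have dimensions [L T^-2] — X = a (acceleration).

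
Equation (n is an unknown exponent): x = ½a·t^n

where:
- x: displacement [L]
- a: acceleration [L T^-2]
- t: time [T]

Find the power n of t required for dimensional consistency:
n = 2

x has dimensions [L]; t has dimensions [T].
The rest of the RHS has dimensions [L T^-2], so t^n must supply [T^2].
With n = 2: ½a·t^2 has dimensions [L], matching the LHS ✓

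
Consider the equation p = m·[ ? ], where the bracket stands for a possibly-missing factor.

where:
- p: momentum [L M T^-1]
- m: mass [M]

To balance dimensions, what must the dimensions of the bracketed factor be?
[L T^-1] — velocity (e.g. v)

p has dimensions [L M T^-1]; m has dimensions [M].
The bracketed factor must supply [L M T^-1] / [M] = [L T^-1].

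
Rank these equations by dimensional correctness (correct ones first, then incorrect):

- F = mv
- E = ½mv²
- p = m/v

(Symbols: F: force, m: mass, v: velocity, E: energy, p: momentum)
Dimensionally correct: E = ½mv²
Dimensionally incorrect: F = mv, p = m/v
Ordered (correct first, then incorrect): E = ½mv², F = mv, p = m/v

- F = mv: LHS [L M T^-2], RHS [L M T^-1] → incorrect ✗
- E = ½mv²: LHS [L^2 M T^-2], RHS [L^2 M T^-2] → correct ✓
- p = m/v: LHS [L M T^-1], RHS [L^-1 M T] → incorrect ✗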